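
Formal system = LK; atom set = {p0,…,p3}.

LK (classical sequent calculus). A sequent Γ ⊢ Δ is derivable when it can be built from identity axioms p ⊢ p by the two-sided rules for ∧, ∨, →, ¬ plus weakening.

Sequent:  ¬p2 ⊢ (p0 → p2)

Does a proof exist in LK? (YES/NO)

Truth-table refutation:
  v=0000: Γ:[¬p2=T] Δ:[(p0 → p2)=T] refutes=False
  v=0001: Γ:[¬p2=T] Δ:[(p0 → p2)=T] refutes=False
  v=0010: Γ:[¬p2=F] Δ:[(p0 → p2)=T] refutes=False
  v=0011: Γ:[¬p2=F] Δ:[(p0 → p2)=T] refutes=False
  v=0100: Γ:[¬p2=T] Δ:[(p0 → p2)=T] refutes=False
  v=0101: Γ:[¬p2=T] Δ:[(p0 → p2)=T] refutes=False
  v=0110: Γ:[¬p2=F] Δ:[(p0 → p2)=T] refutes=False
  v=0111: Γ:[¬p2=F] Δ:[(p0 → p2)=T] refutes=False
  v=1000: Γ:[¬p2=T] Δ:[(p0 → p2)=F] refutes=True  ← countermodel

Result: NO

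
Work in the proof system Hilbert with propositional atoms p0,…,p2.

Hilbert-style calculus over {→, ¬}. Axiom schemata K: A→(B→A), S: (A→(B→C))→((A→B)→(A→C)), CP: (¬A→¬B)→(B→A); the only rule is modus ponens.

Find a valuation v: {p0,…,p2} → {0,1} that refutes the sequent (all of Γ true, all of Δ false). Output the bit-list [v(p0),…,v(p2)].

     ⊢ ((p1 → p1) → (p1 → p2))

Search for a countermodel by truth-table:
  v=000: Γ:[] Δ:[((p1 → p1) → (p1 → p2))=T] refutes=False
  v=001: Γ:[] Δ:[((p1 → p1) → (p1 → p2))=T] refutes=False
  v=010: Γ:[] Δ:[((p1 → p1) → (p1 → p2))=F] refutes=True  ← countermodel

Result: [0, 1, 0]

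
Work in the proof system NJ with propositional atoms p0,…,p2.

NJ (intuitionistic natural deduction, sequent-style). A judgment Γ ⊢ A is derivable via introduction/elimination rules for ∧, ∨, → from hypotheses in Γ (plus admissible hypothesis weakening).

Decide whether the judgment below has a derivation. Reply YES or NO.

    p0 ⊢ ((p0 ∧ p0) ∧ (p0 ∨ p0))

Derivation trace:
[∧I] p0 ⊢ ((p0 ∧ p0) ∧ (p0 ∨ p0))
  [∧I] p0 ⊢ (p0 ∧ p0)
    [Ax] p0 ⊢ p0
    [Ax] p0 ⊢ p0
  [∨I₁] p0 ⊢ (p0 ∨ p0)
    [Ax] p0 ⊢ p0

Result: YES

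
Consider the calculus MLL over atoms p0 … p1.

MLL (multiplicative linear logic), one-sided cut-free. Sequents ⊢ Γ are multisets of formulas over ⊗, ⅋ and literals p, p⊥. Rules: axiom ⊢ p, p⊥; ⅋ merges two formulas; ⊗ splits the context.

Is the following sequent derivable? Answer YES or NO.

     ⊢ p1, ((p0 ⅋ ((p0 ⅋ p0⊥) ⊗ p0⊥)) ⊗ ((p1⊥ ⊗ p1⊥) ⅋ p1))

Proof tree:
[⊗]  ⊢ p1, ((p0 ⅋ ((p0 ⅋ p0⊥) ⊗ p0⊥)) ⊗ ((p1⊥ ⊗ p1⊥) ⅋ p1))
  [⅋]  ⊢ (p0 ⅋ ((p0 ⅋ p0⊥) ⊗ p0⊥))
    [⊗]  ⊢ p0, ((p0 ⅋ p0⊥) ⊗ p0⊥)
      [⅋]  ⊢ (p0 ⅋ p0⊥)
        [Ax]  ⊢ p0, p0⊥
      [Ax]  ⊢ p0, p0⊥
  [⅋]  ⊢ p1, ((p1⊥ ⊗ p1⊥) ⅋ p1)
    [⊗]  ⊢ p1, p1, (p1⊥ ⊗ p1⊥)
      [Ax]  ⊢ p1, p1⊥
      [Ax]  ⊢ p1, p1⊥

Result: YES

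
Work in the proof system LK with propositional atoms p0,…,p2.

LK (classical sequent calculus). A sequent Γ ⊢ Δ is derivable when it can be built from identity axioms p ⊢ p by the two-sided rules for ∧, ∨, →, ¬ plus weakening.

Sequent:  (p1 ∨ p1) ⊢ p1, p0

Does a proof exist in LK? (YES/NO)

Proof tree:
[WR] (p1 ∨ p1) ⊢ p1, p0
  [∨L] (p1 ∨ p1) ⊢ p1
    [Ax] p1 ⊢ p1
    [Ax] p1 ⊢ p1

Result: YES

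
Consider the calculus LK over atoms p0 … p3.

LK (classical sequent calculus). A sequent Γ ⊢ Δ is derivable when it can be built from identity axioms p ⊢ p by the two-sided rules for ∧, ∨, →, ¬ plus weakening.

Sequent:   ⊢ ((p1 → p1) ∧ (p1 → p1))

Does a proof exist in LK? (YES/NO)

Derivation (root first):
[∧R]  ⊢ ((p1 → p1) ∧ (p1 → p1))
  [→R]  ⊢ (p1 → p1)
    [Ax] p1 ⊢ p1
  [→R]  ⊢ (p1 → p1)
    [Ax] p1 ⊢ p1

Result: YES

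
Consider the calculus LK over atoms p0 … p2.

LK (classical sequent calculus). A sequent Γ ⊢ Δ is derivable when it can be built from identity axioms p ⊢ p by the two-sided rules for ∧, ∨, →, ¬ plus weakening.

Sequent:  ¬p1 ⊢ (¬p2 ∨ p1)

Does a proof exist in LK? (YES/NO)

Enumerate valuations to refute Γ ⊢ Δ:
  v=000: Γ:[¬p1=T] Δ:[(¬p2 ∨ p1)=T] refutes=False
  v=001: Γ:[¬p1=T] Δ:[(¬p2 ∨ p1)=F] refutes=True  ← countermodel

Result: NO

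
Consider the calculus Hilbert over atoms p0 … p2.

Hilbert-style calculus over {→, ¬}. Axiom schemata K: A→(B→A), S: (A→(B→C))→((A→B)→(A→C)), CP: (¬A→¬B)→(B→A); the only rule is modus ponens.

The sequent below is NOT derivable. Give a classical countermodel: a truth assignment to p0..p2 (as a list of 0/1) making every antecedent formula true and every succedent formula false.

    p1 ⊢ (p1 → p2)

Enumerate valuations to refute Γ ⊢ Δ:
  v=000: Γ:[p1=F] Δ:[(p1 → p2)=T] refutes=False
  v=001: Γ:[p1=F] Δ:[(p1 → p2)=T] refutes=False
  v=010: Γ:[p1=T] Δ:[(p1 → p2)=F] refutes=True  ← countermodel

Result: [0, 1, 0]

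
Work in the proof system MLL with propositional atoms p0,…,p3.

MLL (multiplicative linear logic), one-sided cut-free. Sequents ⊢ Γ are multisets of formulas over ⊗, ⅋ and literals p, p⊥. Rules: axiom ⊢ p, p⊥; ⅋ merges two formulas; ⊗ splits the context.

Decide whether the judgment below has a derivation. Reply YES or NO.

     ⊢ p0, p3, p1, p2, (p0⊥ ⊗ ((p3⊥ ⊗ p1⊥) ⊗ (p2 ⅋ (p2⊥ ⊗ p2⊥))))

Derivation trace:
[⊗]  ⊢ p0, p3, p1, p2, (p0⊥ ⊗ ((p3⊥ ⊗ p1⊥) ⊗ (p2 ⅋ (p2⊥ ⊗ p2⊥))))
  [Ax]  ⊢ p0, p0⊥
  [⊗]  ⊢ p3, p1, p2, ((p3⊥ ⊗ p1⊥) ⊗ (p2 ⅋ (p2⊥ ⊗ p2⊥)))
    [⊗]  ⊢ p3, p1, (p3⊥ ⊗ p1⊥)
      [Ax]  ⊢ p3, p3⊥
      [Ax]  ⊢ p1, p1⊥
    [⅋]  ⊢ p2, (p2 ⅋ (p2⊥ ⊗ p2⊥))
      [⊗]  ⊢ p2, p2, (p2⊥ ⊗ p2⊥)
        [Ax]  ⊢ p2, p2⊥
        [Ax]  ⊢ p2, p2⊥

Result: YES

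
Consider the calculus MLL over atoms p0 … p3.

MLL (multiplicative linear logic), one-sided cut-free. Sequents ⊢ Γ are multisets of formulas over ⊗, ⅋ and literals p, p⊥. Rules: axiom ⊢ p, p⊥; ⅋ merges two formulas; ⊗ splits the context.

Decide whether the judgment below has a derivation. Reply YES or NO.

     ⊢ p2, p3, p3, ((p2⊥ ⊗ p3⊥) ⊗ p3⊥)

Proof tree:
[⊗]  ⊢ p2, p3, p3, ((p2⊥ ⊗ p3⊥) ⊗ p3⊥)
  [⊗]  ⊢ p2, p3, (p2⊥ ⊗ p3⊥)
    [Ax]  ⊢ p2, p2⊥
    [Ax]  ⊢ p3, p3⊥
  [Ax]  ⊢ p3, p3⊥

Result: YES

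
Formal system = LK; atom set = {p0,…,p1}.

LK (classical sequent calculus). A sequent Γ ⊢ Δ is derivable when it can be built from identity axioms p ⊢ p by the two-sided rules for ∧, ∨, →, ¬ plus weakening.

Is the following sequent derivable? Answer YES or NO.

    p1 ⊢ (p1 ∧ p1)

Proof tree:
[∧R] p1 ⊢ (p1 ∧ p1)
  [Ax] p1 ⊢ p1
  [WL] p1, p1 ⊢ p1
    [Ax] p1 ⊢ p1

Result: YES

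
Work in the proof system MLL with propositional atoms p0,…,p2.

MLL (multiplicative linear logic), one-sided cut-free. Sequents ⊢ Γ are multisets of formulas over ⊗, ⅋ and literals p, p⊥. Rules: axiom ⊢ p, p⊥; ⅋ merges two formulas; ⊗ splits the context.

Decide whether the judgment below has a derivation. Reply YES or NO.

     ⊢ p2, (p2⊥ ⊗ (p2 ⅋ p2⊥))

Derivation trace:
[⊗]  ⊢ p2, (p2⊥ ⊗ (p2 ⅋ p2⊥))
  [Ax]  ⊢ p2, p2⊥
  [⅋]  ⊢ (p2 ⅋ p2⊥)
    [Ax]  ⊢ p2, p2⊥

Result: YES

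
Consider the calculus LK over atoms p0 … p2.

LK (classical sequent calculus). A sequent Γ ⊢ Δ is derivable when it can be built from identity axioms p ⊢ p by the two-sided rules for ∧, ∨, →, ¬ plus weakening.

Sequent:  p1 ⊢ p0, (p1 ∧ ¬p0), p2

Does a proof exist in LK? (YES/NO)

Proof tree:
[WR] p1 ⊢ p0, (p1 ∧ ¬p0), p2
  [∧R] p1 ⊢ p0, (p1 ∧ ¬p0)
    [Ax] p1 ⊢ p1
    [¬R]  ⊢ p0, ¬p0
      [Ax] p0 ⊢ p0

Result: YES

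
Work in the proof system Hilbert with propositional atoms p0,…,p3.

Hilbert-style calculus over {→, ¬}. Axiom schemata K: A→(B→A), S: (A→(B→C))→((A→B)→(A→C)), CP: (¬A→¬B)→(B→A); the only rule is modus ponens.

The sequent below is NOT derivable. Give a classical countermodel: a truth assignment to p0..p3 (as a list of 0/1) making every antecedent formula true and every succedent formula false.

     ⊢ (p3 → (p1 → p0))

Search for a countermodel by truth-table:
  v=0000: Γ:[] Δ:[(p3 → (p1 → p0))=T] refutes=False
  v=0001: Γ:[] Δ:[(p3 → (p1 → p0))=T] refutes=False
  v=0010: Γ:[] Δ:[(p3 → (p1 → p0))=T] refutes=False
  v=0011: Γ:[] Δ:[(p3 → (p1 → p0))=T] refutes=False
  v=0100: Γ:[] Δ:[(p3 → (p1 → p0))=T] refutes=False
  v=0101: Γ:[] Δ:[(p3 → (p1 → p0))=F] refutes=True  ← countermodel

Result: [0, 1, 0, 1]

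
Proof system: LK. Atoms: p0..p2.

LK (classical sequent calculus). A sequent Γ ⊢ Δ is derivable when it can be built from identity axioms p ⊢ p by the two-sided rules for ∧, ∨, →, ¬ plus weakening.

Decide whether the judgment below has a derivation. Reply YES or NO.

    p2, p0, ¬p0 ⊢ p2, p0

Derivation (root first):
[¬L] p2, p0, ¬p0 ⊢ p2, p0
  [WL] p2, p0 ⊢ p2, p0, p0
    [WR] p2 ⊢ p2, p0, p0
      [WR] p2 ⊢ p2, p0
        [Ax] p2 ⊢ p2

Result: YES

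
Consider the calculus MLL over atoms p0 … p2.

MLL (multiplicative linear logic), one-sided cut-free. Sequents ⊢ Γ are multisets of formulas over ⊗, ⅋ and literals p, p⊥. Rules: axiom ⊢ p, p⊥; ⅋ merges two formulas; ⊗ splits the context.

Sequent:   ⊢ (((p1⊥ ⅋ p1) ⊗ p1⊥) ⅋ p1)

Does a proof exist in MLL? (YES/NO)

Proof tree:
[⅋]  ⊢ (((p1⊥ ⅋ p1) ⊗ p1⊥) ⅋ p1)
  [⊗]  ⊢ p1, ((p1⊥ ⅋ p1) ⊗ p1⊥)
    [⅋]  ⊢ (p1⊥ ⅋ p1)
      [Ax]  ⊢ p1, p1⊥
    [Ax]  ⊢ p1, p1⊥

Result: YES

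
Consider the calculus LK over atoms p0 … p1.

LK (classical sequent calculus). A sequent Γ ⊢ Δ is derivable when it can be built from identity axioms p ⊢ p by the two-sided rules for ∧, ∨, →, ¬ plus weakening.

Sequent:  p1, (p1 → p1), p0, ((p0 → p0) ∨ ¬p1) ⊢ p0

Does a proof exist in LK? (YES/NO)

Proof tree:
[∨L] p1, (p1 → p1), p0, ((p0 → p0) ∨ ¬p1) ⊢ p0
  [→L] p0, (p0 → p0) ⊢ p0
    [Ax] p0 ⊢ p0
    [Ax] p0 ⊢ p0
  [¬L] p1, p0, (p1 → p1), ¬p1 ⊢ 
    [→L] p1, p0, (p1 → p1) ⊢ p1
      [WL] p1, p0 ⊢ p1
        [Ax] p1 ⊢ p1
      [Ax] p1 ⊢ p1

Result: YES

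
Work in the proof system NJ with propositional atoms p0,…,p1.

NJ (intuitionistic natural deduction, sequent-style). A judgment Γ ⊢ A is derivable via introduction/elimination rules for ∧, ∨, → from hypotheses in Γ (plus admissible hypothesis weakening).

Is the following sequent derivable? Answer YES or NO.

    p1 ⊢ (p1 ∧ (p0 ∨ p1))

Derivation (root first):
[∧I] p1 ⊢ (p1 ∧ (p0 ∨ p1))
  [Ax] p1 ⊢ p1
  [∨I₂] p1 ⊢ (p0 ∨ p1)
    [Ax] p1 ⊢ p1

Result: YES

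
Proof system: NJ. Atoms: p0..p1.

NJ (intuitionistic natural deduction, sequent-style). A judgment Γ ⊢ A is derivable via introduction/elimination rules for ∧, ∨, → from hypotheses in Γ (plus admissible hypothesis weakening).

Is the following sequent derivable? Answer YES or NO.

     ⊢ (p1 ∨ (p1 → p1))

Derivation (root first):
[∨I₂]  ⊢ (p1 ∨ (p1 → p1))
  [→I]  ⊢ (p1 → p1)
    [Ax] p1 ⊢ p1

Result: YES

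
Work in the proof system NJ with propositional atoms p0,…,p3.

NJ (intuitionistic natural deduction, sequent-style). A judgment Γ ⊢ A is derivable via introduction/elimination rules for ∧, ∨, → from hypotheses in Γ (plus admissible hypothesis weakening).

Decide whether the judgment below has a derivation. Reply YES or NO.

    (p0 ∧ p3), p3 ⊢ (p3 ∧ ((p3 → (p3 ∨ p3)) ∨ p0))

Derivation (root first):
[∧I] (p0 ∧ p3), p3 ⊢ (p3 ∧ ((p3 → (p3 ∨ p3)) ∨ p0))
  [Wk] p3, (p0 ∧ p3) ⊢ p3
    [Ax] p3 ⊢ p3
  [∨I₁]  ⊢ ((p3 → (p3 ∨ p3)) ∨ p0)
    [→I]  ⊢ (p3 → (p3 ∨ p3))
      [∨I₁] p3 ⊢ (p3 ∨ p3)
        [Ax] p3 ⊢ p3

Result: YES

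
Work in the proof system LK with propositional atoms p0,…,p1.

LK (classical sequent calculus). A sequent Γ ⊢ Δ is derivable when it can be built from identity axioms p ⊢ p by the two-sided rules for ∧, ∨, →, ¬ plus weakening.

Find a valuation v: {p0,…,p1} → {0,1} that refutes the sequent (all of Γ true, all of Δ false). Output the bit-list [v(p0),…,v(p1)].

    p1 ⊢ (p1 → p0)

Enumerate valuations to refute Γ ⊢ Δ:
  v=00: Γ:[p1=F] Δ:[(p1 → p0)=T] refutes=False
  v=01: Γ:[p1=T] Δ:[(p1 → p0)=F] refutes=True  ← countermodel

Result: [0, 1]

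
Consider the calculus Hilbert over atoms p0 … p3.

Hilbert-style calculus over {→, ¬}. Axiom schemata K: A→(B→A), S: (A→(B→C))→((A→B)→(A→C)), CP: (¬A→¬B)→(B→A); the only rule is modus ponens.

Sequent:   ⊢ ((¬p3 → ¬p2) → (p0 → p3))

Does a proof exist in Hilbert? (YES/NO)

Enumerate valuations to refute Γ ⊢ Δ:
  v=0000: Γ:[] Δ:[((¬p3 → ¬p2) → (p0 → p3))=T] refutes=False
  v=0001: Γ:[] Δ:[((¬p3 → ¬p2) → (p0 → p3))=T] refutes=False
  v=0010: Γ:[] Δ:[((¬p3 → ¬p2) → (p0 → p3))=T] refutes=False
  v=0011: Γ:[] Δ:[((¬p3 → ¬p2) → (p0 → p3))=T] refutes=False
  v=0100: Γ:[] Δ:[((¬p3 → ¬p2) → (p0 → p3))=T] refutes=False
  v=0101: Γ:[] Δ:[((¬p3 → ¬p2) → (p0 → p3))=T] refutes=False
  v=0110: Γ:[] Δ:[((¬p3 → ¬p2) → (p0 → p3))=T] refutes=False
  v=0111: Γ:[] Δ:[((¬p3 → ¬p2) → (p0 → p3))=T] refutes=False
  v=1000: Γ:[] Δ:[((¬p3 → ¬p2) → (p0 → p3))=F] refutes=True  ← countermodel

Result: NO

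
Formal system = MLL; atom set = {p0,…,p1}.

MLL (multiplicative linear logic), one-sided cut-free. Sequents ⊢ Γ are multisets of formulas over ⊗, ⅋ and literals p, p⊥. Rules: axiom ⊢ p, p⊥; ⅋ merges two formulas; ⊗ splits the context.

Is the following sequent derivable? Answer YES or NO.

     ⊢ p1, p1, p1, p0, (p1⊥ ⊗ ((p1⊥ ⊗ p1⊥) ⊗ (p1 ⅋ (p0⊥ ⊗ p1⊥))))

Proof tree:
[⊗]  ⊢ p1, p1, p1, p0, (p1⊥ ⊗ ((p1⊥ ⊗ p1⊥) ⊗ (p1 ⅋ (p0⊥ ⊗ p1⊥))))
  [Ax]  ⊢ p1, p1⊥
  [⊗]  ⊢ p1, p1, p0, ((p1⊥ ⊗ p1⊥) ⊗ (p1 ⅋ (p0⊥ ⊗ p1⊥)))
    [⊗]  ⊢ p1, p1, (p1⊥ ⊗ p1⊥)
      [Ax]  ⊢ p1, p1⊥
      [Ax]  ⊢ p1, p1⊥
    [⅋]  ⊢ p0, (p1 ⅋ (p0⊥ ⊗ p1⊥))
      [⊗]  ⊢ p0, p1, (p0⊥ ⊗ p1⊥)
        [Ax]  ⊢ p0, p0⊥
        [Ax]  ⊢ p1, p1⊥

Result: YES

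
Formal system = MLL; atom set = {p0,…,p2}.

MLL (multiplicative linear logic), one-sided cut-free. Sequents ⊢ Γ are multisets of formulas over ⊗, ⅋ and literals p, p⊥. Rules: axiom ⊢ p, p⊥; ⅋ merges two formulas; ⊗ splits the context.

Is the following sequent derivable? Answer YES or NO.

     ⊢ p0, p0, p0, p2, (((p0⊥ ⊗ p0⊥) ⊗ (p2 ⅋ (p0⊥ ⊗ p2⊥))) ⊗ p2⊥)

Derivation trace:
[⊗]  ⊢ p0, p0, p0, p2, (((p0⊥ ⊗ p0⊥) ⊗ (p2 ⅋ (p0⊥ ⊗ p2⊥))) ⊗ p2⊥)
  [⊗]  ⊢ p0, p0, p0, ((p0⊥ ⊗ p0⊥) ⊗ (p2 ⅋ (p0⊥ ⊗ p2⊥)))
    [⊗]  ⊢ p0, p0, (p0⊥ ⊗ p0⊥)
      [Ax]  ⊢ p0, p0⊥
      [Ax]  ⊢ p0, p0⊥
    [⅋]  ⊢ p0, (p2 ⅋ (p0⊥ ⊗ p2⊥))
      [⊗]  ⊢ p0, p2, (p0⊥ ⊗ p2⊥)
        [Ax]  ⊢ p0, p0⊥
        [Ax]  ⊢ p2, p2⊥
  [Ax]  ⊢ p2, p2⊥

Result: YES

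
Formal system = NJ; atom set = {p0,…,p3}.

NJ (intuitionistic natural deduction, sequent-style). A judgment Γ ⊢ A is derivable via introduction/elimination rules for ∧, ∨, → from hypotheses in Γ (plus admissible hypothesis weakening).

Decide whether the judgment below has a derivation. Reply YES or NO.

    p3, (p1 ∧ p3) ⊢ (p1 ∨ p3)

Proof tree:
[Wk] p3, (p1 ∧ p3) ⊢ (p1 ∨ p3)
  [∨I₂] p3 ⊢ (p1 ∨ p3)
    [Ax] p3 ⊢ p3

Result: YES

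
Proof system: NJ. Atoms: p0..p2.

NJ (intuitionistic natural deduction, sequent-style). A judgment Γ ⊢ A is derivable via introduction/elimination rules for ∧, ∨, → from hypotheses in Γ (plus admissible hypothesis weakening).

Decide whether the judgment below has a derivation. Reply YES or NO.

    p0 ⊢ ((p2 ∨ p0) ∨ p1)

Derivation (root first):
[∨I₁] p0 ⊢ ((p2 ∨ p0) ∨ p1)
  [∨I₂] p0 ⊢ (p2 ∨ p0)
    [Ax] p0 ⊢ p0

Result: YES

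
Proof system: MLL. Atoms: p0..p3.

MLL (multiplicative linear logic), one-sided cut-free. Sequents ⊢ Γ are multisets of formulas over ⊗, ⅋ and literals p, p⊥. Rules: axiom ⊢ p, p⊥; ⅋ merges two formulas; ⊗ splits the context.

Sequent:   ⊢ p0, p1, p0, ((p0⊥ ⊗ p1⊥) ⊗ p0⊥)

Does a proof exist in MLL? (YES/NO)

Derivation (root first):
[⊗]  ⊢ p0, p1, p0, ((p0⊥ ⊗ p1⊥) ⊗ p0⊥)
  [⊗]  ⊢ p0, p1, (p0⊥ ⊗ p1⊥)
    [Ax]  ⊢ p0, p0⊥
    [Ax]  ⊢ p1, p1⊥
  [Ax]  ⊢ p0, p0⊥

Result: YES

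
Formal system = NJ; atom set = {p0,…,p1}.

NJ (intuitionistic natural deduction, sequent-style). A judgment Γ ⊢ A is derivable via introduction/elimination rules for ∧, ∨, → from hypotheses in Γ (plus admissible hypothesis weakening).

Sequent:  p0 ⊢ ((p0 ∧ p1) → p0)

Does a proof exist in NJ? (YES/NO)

Derivation (root first):
[→I] p0 ⊢ ((p0 ∧ p1) → p0)
  [Wk] p0, (p0 ∧ p1) ⊢ p0
    [Ax] p0 ⊢ p0

Result: YES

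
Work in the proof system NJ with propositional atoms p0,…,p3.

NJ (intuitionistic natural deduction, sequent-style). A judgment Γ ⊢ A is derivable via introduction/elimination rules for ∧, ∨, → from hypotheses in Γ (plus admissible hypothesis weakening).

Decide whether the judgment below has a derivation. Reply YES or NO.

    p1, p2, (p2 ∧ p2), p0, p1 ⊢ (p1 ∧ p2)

Derivation trace:
[Wk] p1, p2, (p2 ∧ p2), p0, p1 ⊢ (p1 ∧ p2)
  [Wk] p1, p2, (p2 ∧ p2), p0 ⊢ (p1 ∧ p2)
    [Wk] p1, p2, (p2 ∧ p2) ⊢ (p1 ∧ p2)
      [∧I] p1, p2 ⊢ (p1 ∧ p2)
        [Ax] p1 ⊢ p1
        [Ax] p2 ⊢ p2

Result: YES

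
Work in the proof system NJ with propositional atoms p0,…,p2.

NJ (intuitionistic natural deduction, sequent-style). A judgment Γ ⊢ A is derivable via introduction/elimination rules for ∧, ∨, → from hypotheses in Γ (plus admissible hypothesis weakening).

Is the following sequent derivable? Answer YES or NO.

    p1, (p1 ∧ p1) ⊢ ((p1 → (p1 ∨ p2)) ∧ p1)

Derivation (root first):
[Wk] p1, (p1 ∧ p1) ⊢ ((p1 → (p1 ∨ p2)) ∧ p1)
  [∧I] p1 ⊢ ((p1 → (p1 ∨ p2)) ∧ p1)
    [→I]  ⊢ (p1 → (p1 ∨ p2))
      [∨I₁] p1 ⊢ (p1 ∨ p2)
        [Ax] p1 ⊢ p1
    [Ax] p1 ⊢ p1

Result: YES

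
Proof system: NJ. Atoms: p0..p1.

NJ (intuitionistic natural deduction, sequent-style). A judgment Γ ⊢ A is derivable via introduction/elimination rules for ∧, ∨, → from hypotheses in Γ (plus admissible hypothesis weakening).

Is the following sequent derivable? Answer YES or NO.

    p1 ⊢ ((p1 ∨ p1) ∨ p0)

Derivation trace:
[∨I₁] p1 ⊢ ((p1 ∨ p1) ∨ p0)
  [∨I₂] p1 ⊢ (p1 ∨ p1)
    [Ax] p1 ⊢ p1

Result: YES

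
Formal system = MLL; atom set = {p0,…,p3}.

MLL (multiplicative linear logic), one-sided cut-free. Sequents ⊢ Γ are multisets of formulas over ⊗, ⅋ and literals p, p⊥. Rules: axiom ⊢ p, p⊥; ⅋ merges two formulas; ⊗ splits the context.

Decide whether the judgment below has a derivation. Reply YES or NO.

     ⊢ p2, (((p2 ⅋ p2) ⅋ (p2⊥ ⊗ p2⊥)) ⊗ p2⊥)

Derivation trace:
[⊗]  ⊢ p2, (((p2 ⅋ p2) ⅋ (p2⊥ ⊗ p2⊥)) ⊗ p2⊥)
  [⅋]  ⊢ ((p2 ⅋ p2) ⅋ (p2⊥ ⊗ p2⊥))
    [⅋]  ⊢ (p2⊥ ⊗ p2⊥), (p2 ⅋ p2)
      [⊗]  ⊢ p2, p2, (p2⊥ ⊗ p2⊥)
        [Ax]  ⊢ p2, p2⊥
        [Ax]  ⊢ p2, p2⊥
  [Ax]  ⊢ p2, p2⊥

Result: YES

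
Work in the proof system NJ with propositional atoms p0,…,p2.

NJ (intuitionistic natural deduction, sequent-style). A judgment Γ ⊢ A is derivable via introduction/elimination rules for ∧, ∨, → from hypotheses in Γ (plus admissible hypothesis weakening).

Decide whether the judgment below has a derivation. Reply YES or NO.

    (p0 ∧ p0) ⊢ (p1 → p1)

Derivation trace:
[→I] (p0 ∧ p0) ⊢ (p1 → p1)
  [Wk] p1, (p0 ∧ p0) ⊢ p1
    [Ax] p1 ⊢ p1

Result: YES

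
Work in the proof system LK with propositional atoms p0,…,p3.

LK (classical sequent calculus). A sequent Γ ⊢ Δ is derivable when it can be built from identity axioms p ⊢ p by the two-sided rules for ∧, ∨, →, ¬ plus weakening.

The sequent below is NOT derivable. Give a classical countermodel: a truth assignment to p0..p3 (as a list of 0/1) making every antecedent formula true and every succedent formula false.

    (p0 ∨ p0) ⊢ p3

Truth-table refutation:
  v=0000: Γ:[(p0 ∨ p0)=F] Δ:[p3=F] refutes=False
  v=0001: Γ:[(p0 ∨ p0)=F] Δ:[p3=T] refutes=False
  v=0010: Γ:[(p0 ∨ p0)=F] Δ:[p3=F] refutes=False
  v=0011: Γ:[(p0 ∨ p0)=F] Δ:[p3=T] refutes=False
  v=0100: Γ:[(p0 ∨ p0)=F] Δ:[p3=F] refutes=False
  v=0101: Γ:[(p0 ∨ p0)=F] Δ:[p3=T] refutes=False
  v=0110: Γ:[(p0 ∨ p0)=F] Δ:[p3=F] refutes=False
  v=0111: Γ:[(p0 ∨ p0)=F] Δ:[p3=T] refutes=False
  v=1000: Γ:[(p0 ∨ p0)=T] Δ:[p3=F] refutes=True  ← countermodel

Result: [1, 0, 0, 0]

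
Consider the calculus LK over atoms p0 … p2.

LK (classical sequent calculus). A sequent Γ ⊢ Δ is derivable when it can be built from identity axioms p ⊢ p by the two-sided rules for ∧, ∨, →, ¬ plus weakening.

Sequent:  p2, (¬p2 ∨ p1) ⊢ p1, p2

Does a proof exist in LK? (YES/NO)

Derivation (root first):
[∨L] p2, (¬p2 ∨ p1) ⊢ p1, p2
  [¬L] p2, ¬p2 ⊢ 
    [Ax] p2 ⊢ p2
  [WR] p1 ⊢ p1, p2
    [Ax] p1 ⊢ p1

Result: YES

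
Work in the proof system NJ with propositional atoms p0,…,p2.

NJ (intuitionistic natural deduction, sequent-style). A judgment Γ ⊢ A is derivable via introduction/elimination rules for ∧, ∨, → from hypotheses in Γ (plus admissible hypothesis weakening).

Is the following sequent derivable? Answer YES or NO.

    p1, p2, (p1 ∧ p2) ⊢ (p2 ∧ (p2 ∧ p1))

Derivation (root first):
[∧I] p1, p2, (p1 ∧ p2) ⊢ (p2 ∧ (p2 ∧ p1))
  [Ax] p2 ⊢ p2
  [∧I] p1, p2, (p1 ∧ p2) ⊢ (p2 ∧ p1)
    [Ax] p2 ⊢ p2
    [Wk] p1, (p1 ∧ p2), (p1 ∧ p2) ⊢ p1
      [Wk] p1, (p1 ∧ p2) ⊢ p1
        [Ax] p1 ⊢ p1

Result: YES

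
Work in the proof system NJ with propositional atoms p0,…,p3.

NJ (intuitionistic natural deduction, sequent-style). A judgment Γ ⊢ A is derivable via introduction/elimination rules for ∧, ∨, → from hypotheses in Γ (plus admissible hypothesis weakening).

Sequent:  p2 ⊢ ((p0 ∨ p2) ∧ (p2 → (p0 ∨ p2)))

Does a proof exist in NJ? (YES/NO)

Derivation (root first):
[∧I] p2 ⊢ ((p0 ∨ p2) ∧ (p2 → (p0 ∨ p2)))
  [∨I₂] p2 ⊢ (p0 ∨ p2)
    [Ax] p2 ⊢ p2
  [→I]  ⊢ (p2 → (p0 ∨ p2))
    [∨I₂] p2 ⊢ (p0 ∨ p2)
      [Ax] p2 ⊢ p2

Result: YES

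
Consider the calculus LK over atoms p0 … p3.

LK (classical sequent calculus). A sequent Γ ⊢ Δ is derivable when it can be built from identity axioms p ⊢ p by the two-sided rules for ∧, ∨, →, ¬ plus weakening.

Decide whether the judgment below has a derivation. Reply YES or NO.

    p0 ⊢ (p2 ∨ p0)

Derivation (root first):
[∨R] p0 ⊢ (p2 ∨ p0)
  [WR] p0 ⊢ p0, p2
    [Ax] p0 ⊢ p0

Result: YES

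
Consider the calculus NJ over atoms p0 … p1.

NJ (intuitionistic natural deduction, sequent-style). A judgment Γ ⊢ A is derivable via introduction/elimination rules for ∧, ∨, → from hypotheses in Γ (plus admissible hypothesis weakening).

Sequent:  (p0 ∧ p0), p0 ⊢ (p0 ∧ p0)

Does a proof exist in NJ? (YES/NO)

Derivation (root first):
[∧I] (p0 ∧ p0), p0 ⊢ (p0 ∧ p0)
  [Wk] p0, (p0 ∧ p0) ⊢ p0
    [Ax] p0 ⊢ p0
  [Ax] p0 ⊢ p0

Result: YES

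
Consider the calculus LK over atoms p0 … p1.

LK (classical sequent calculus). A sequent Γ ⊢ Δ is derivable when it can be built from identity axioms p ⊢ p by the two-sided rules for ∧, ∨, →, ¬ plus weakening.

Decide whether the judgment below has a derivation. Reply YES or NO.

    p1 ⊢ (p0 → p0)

Derivation (root first):
[WL] p1 ⊢ (p0 → p0)
  [→R]  ⊢ (p0 → p0)
    [Ax] p0 ⊢ p0

Result: YES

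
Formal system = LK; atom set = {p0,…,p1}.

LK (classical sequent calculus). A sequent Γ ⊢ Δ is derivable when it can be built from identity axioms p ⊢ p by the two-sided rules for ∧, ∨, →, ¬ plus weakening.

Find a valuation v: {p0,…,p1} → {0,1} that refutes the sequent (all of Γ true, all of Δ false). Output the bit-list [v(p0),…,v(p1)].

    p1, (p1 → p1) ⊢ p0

Enumerate valuations to refute Γ ⊢ Δ:
  v=00: Γ:[p1=F, (p1 → p1)=T] Δ:[p0=F] refutes=False
  v=01: Γ:[p1=T, (p1 → p1)=T] Δ:[p0=F] refutes=True  ← countermodel

Result: [0, 1]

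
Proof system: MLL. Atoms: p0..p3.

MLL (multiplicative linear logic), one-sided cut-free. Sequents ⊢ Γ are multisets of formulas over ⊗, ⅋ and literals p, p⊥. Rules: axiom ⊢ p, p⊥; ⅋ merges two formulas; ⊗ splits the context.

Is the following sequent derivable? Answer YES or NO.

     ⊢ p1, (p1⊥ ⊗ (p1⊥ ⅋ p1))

Derivation trace:
[⊗]  ⊢ p1, (p1⊥ ⊗ (p1⊥ ⅋ p1))
  [Ax]  ⊢ p1, p1⊥
  [⅋]  ⊢ (p1⊥ ⅋ p1)
    [Ax]  ⊢ p1, p1⊥

Result: YES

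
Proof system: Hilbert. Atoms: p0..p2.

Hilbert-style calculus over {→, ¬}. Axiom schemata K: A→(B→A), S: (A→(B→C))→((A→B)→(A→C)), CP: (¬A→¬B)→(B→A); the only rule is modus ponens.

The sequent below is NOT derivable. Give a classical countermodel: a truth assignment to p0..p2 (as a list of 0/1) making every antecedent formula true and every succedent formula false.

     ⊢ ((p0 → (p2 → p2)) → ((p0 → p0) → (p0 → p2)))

Truth-table refutation:
  v=000: Γ:[] Δ:[((p0 → (p2 → p2)) → ((p0 → p0) → (p0 → p2)))=T] refutes=False
  v=001: Γ:[] Δ:[((p0 → (p2 → p2)) → ((p0 → p0) → (p0 → p2)))=T] refutes=False
  v=010: Γ:[] Δ:[((p0 → (p2 → p2)) → ((p0 → p0) → (p0 → p2)))=T] refutes=False
  v=011: Γ:[] Δ:[((p0 → (p2 → p2)) → ((p0 → p0) → (p0 → p2)))=T] refutes=False
  v=100: Γ:[] Δ:[((p0 → (p2 → p2)) → ((p0 → p0) → (p0 → p2)))=F] refutes=True  ← countermodel

Result: [1, 0, 0]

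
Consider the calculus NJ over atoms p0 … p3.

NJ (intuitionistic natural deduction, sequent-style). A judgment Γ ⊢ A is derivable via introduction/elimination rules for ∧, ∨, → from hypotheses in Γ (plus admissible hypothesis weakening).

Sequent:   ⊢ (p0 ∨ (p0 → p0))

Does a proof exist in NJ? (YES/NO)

Derivation (root first):
[∨I₂]  ⊢ (p0 ∨ (p0 → p0))
  [→I]  ⊢ (p0 → p0)
    [Ax] p0 ⊢ p0

Result: YES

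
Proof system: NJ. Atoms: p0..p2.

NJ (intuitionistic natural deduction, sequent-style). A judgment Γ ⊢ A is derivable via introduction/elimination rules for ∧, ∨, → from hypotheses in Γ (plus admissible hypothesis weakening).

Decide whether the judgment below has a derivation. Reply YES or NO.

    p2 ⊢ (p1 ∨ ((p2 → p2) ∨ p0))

Proof tree:
[∨I₂] p2 ⊢ (p1 ∨ ((p2 → p2) ∨ p0))
  [∨I₁] p2 ⊢ ((p2 → p2) ∨ p0)
    [Wk] p2 ⊢ (p2 → p2)
      [→I]  ⊢ (p2 → p2)
        [Ax] p2 ⊢ p2

Result: YES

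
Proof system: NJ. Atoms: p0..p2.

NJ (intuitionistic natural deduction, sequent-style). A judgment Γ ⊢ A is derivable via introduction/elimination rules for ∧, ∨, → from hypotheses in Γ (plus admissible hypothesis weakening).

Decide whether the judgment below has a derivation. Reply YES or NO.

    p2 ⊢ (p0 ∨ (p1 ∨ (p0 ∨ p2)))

Derivation (root first):
[∨I₂] p2 ⊢ (p0 ∨ (p1 ∨ (p0 ∨ p2)))
  [∨I₂] p2 ⊢ (p1 ∨ (p0 ∨ p2))
    [∨I₂] p2 ⊢ (p0 ∨ p2)
      [Ax] p2 ⊢ p2

Result: YES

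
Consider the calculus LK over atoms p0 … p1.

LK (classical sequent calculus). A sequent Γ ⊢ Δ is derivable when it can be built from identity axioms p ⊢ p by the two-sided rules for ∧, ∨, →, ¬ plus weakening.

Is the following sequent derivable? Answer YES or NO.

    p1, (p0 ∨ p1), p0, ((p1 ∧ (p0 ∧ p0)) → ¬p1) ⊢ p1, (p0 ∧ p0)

Proof tree:
[→L] p1, (p0 ∨ p1), p0, ((p1 ∧ (p0 ∧ p0)) → ¬p1) ⊢ p1, (p0 ∧ p0)
  [∧R] p1, (p0 ∨ p1), p0 ⊢ p1, (p1 ∧ (p0 ∧ p0))
    [Ax] p1 ⊢ p1
    [∧R] (p0 ∨ p1), p0 ⊢ p1, (p0 ∧ p0)
      [∨L] (p0 ∨ p1) ⊢ p1, p0
        [Ax] p0 ⊢ p0
        [Ax] p1 ⊢ p1
      [Ax] p0 ⊢ p0
  [¬L] (p0 ∨ p1), p0, ¬p1 ⊢ (p0 ∧ p0)
    [∧R] (p0 ∨ p1), p0 ⊢ p1, (p0 ∧ p0)
      [∨L] (p0 ∨ p1) ⊢ p1, p0
        [Ax] p0 ⊢ p0
        [Ax] p1 ⊢ p1
      [Ax] p0 ⊢ p0

Result: YES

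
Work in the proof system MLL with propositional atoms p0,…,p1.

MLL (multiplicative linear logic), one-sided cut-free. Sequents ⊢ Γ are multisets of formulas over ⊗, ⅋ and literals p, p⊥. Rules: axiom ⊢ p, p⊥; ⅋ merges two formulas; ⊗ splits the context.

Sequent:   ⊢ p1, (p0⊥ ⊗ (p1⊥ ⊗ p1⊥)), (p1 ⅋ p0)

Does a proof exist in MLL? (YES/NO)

Proof tree:
[⅋]  ⊢ p1, (p0⊥ ⊗ (p1⊥ ⊗ p1⊥)), (p1 ⅋ p0)
  [⊗]  ⊢ p0, p1, p1, (p0⊥ ⊗ (p1⊥ ⊗ p1⊥))
    [Ax]  ⊢ p0, p0⊥
    [⊗]  ⊢ p1, p1, (p1⊥ ⊗ p1⊥)
      [Ax]  ⊢ p1, p1⊥
      [Ax]  ⊢ p1, p1⊥

Result: YES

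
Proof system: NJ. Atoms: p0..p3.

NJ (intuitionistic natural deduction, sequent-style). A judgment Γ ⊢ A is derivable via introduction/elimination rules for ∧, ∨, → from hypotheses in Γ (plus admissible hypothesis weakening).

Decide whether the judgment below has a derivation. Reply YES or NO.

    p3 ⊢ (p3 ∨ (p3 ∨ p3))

Proof tree:
[∨I₂] p3 ⊢ (p3 ∨ (p3 ∨ p3))
  [∨I₂] p3 ⊢ (p3 ∨ p3)
    [Ax] p3 ⊢ p3

Result: YES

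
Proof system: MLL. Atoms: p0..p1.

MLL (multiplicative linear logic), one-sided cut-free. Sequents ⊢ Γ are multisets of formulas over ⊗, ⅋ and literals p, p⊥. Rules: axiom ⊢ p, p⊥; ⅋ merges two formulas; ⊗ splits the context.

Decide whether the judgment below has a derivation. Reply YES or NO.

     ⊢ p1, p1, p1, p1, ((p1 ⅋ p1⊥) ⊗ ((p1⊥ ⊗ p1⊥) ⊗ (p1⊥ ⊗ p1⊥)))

Proof tree:
[⊗]  ⊢ p1, p1, p1, p1, ((p1 ⅋ p1⊥) ⊗ ((p1⊥ ⊗ p1⊥) ⊗ (p1⊥ ⊗ p1⊥)))
  [⅋]  ⊢ (p1 ⅋ p1⊥)
    [Ax]  ⊢ p1, p1⊥
  [⊗]  ⊢ p1, p1, p1, p1, ((p1⊥ ⊗ p1⊥) ⊗ (p1⊥ ⊗ p1⊥))
    [⊗]  ⊢ p1, p1, (p1⊥ ⊗ p1⊥)
      [Ax]  ⊢ p1, p1⊥
      [Ax]  ⊢ p1, p1⊥
    [⊗]  ⊢ p1, p1, (p1⊥ ⊗ p1⊥)
      [Ax]  ⊢ p1, p1⊥
      [Ax]  ⊢ p1, p1⊥

Result: YES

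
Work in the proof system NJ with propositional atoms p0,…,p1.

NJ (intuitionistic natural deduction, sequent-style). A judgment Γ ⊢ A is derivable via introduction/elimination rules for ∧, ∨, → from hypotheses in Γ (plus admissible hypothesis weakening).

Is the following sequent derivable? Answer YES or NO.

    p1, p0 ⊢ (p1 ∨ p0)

Derivation (root first):
[Wk] p1, p0 ⊢ (p1 ∨ p0)
  [∨I₁] p1 ⊢ (p1 ∨ p0)
    [Ax] p1 ⊢ p1

Result: YES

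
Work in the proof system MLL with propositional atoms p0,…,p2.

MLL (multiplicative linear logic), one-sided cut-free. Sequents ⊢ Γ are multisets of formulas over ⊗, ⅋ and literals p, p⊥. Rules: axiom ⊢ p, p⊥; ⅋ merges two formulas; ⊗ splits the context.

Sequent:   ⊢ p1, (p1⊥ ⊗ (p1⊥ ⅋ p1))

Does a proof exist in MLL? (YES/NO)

Proof tree:
[⊗]  ⊢ p1, (p1⊥ ⊗ (p1⊥ ⅋ p1))
  [Ax]  ⊢ p1, p1⊥
  [⅋]  ⊢ (p1⊥ ⅋ p1)
    [Ax]  ⊢ p1, p1⊥

Result: YES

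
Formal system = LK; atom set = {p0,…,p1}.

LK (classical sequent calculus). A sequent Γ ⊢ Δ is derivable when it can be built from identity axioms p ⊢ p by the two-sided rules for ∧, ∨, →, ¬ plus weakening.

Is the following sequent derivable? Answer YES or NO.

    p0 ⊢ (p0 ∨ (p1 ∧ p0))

Proof tree:
[∨R] p0 ⊢ (p0 ∨ (p1 ∧ p0))
  [∧R] p0 ⊢ p0, (p1 ∧ p0)
    [WR] p0 ⊢ p0, p1
      [Ax] p0 ⊢ p0
    [Ax] p0 ⊢ p0

Result: YES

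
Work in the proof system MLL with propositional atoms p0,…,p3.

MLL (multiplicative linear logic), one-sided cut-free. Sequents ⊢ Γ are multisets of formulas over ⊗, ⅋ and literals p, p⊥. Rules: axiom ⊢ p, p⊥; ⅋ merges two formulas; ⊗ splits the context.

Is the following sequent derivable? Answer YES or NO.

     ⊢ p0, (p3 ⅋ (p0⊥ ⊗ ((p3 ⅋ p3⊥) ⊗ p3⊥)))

Derivation (root first):
[⅋]  ⊢ p0, (p3 ⅋ (p0⊥ ⊗ ((p3 ⅋ p3⊥) ⊗ p3⊥)))
  [⊗]  ⊢ p0, p3, (p0⊥ ⊗ ((p3 ⅋ p3⊥) ⊗ p3⊥))
    [Ax]  ⊢ p0, p0⊥
    [⊗]  ⊢ p3, ((p3 ⅋ p3⊥) ⊗ p3⊥)
      [⅋]  ⊢ (p3 ⅋ p3⊥)
        [Ax]  ⊢ p3, p3⊥
      [Ax]  ⊢ p3, p3⊥

Result: YES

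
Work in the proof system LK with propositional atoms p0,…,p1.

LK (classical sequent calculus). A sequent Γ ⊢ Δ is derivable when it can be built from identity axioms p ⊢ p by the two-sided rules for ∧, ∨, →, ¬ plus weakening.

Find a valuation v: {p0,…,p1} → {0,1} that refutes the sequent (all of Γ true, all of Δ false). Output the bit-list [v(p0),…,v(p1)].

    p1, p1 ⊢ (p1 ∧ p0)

Enumerate valuations to refute Γ ⊢ Δ:
  v=00: Γ:[p1=F, p1=F] Δ:[(p1 ∧ p0)=F] refutes=False
  v=01: Γ:[p1=T, p1=T] Δ:[(p1 ∧ p0)=F] refutes=True  ← countermodel

Result: [0, 1]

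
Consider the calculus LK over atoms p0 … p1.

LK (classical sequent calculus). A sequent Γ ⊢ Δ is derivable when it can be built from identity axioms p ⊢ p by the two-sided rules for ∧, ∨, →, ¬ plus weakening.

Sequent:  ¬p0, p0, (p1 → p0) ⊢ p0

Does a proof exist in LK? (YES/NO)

Proof tree:
[→L] ¬p0, p0, (p1 → p0) ⊢ p0
  [WR] p0, ¬p0 ⊢ p1
    [¬L] p0, ¬p0 ⊢ 
      [Ax] p0 ⊢ p0
  [Ax] p0 ⊢ p0

Result: YES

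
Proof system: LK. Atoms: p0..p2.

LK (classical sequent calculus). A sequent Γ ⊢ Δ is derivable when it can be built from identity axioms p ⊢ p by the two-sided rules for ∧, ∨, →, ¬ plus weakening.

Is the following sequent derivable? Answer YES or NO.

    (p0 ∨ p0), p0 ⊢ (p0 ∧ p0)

Derivation (root first):
[∧R] (p0 ∨ p0), p0 ⊢ (p0 ∧ p0)
  [∨L] (p0 ∨ p0) ⊢ p0
    [Ax] p0 ⊢ p0
    [Ax] p0 ⊢ p0
  [Ax] p0 ⊢ p0

Result: YES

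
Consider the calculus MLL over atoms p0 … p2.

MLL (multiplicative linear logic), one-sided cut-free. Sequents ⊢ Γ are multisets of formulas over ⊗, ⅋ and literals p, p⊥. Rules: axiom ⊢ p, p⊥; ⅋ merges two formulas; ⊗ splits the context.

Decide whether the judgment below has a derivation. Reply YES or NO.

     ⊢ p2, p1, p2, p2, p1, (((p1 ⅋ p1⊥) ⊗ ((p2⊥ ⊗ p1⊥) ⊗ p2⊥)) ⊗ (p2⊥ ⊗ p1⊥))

Derivation (root first):
[⊗]  ⊢ p2, p1, p2, p2, p1, (((p1 ⅋ p1⊥) ⊗ ((p2⊥ ⊗ p1⊥) ⊗ p2⊥)) ⊗ (p2⊥ ⊗ p1⊥))
  [⊗]  ⊢ p2, p1, p2, ((p1 ⅋ p1⊥) ⊗ ((p2⊥ ⊗ p1⊥) ⊗ p2⊥))
    [⅋]  ⊢ (p1 ⅋ p1⊥)
      [Ax]  ⊢ p1, p1⊥
    [⊗]  ⊢ p2, p1, p2, ((p2⊥ ⊗ p1⊥) ⊗ p2⊥)
      [⊗]  ⊢ p2, p1, (p2⊥ ⊗ p1⊥)
        [Ax]  ⊢ p2, p2⊥
        [Ax]  ⊢ p1, p1⊥
      [Ax]  ⊢ p2, p2⊥
  [⊗]  ⊢ p2, p1, (p2⊥ ⊗ p1⊥)
    [Ax]  ⊢ p2, p2⊥
    [Ax]  ⊢ p1, p1⊥

Result: YES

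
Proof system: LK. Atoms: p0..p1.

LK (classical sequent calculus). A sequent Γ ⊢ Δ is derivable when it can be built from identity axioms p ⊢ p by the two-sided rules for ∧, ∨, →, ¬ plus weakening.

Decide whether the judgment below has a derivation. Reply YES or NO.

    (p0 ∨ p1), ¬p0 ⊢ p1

Proof tree:
[¬L] (p0 ∨ p1), ¬p0 ⊢ p1
  [∨L] (p0 ∨ p1) ⊢ p1, p0
    [Ax] p0 ⊢ p0
    [Ax] p1 ⊢ p1

Result: YES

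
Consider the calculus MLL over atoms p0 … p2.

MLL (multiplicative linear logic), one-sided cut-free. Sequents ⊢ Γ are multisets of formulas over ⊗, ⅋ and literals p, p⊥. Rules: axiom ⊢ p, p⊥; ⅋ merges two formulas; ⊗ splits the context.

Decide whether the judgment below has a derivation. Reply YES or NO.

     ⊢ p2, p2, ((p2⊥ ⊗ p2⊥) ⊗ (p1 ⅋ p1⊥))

Proof tree:
[⊗]  ⊢ p2, p2, ((p2⊥ ⊗ p2⊥) ⊗ (p1 ⅋ p1⊥))
  [⊗]  ⊢ p2, p2, (p2⊥ ⊗ p2⊥)
    [Ax]  ⊢ p2, p2⊥
    [Ax]  ⊢ p2, p2⊥
  [⅋]  ⊢ (p1 ⅋ p1⊥)
    [Ax]  ⊢ p1, p1⊥

Result: YES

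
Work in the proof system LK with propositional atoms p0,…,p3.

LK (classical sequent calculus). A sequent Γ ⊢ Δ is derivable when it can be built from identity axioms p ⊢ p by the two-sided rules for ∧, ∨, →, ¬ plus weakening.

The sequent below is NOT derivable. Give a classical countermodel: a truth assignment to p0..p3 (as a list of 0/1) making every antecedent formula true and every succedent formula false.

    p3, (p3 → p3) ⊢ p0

Enumerate valuations to refute Γ ⊢ Δ:
  v=0000: Γ:[p3=F, (p3 → p3)=T] Δ:[p0=F] refutes=False
  v=0001: Γ:[p3=T, (p3 → p3)=T] Δ:[p0=F] refutes=True  ← countermodel

Result: [0, 0, 0, 1]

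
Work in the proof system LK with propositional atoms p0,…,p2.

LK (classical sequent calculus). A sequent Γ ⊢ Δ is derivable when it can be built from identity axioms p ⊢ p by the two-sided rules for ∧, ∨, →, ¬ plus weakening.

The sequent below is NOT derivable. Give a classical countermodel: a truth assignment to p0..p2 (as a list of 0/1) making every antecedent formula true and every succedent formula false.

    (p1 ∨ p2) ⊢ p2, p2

Truth-table refutation:
  v=000: Γ:[(p1 ∨ p2)=F] Δ:[p2=F, p2=F] refutes=False
  v=001: Γ:[(p1 ∨ p2)=T] Δ:[p2=T, p2=T] refutes=False
  v=010: Γ:[(p1 ∨ p2)=T] Δ:[p2=F, p2=F] refutes=True  ← countermodel

Result: [0, 1, 0]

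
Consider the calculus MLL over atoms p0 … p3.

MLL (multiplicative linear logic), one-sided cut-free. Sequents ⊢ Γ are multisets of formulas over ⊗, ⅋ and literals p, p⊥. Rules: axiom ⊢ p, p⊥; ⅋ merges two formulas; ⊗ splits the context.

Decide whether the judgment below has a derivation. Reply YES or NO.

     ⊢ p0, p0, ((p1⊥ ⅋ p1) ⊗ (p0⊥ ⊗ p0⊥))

Derivation (root first):
[⊗]  ⊢ p0, p0, ((p1⊥ ⅋ p1) ⊗ (p0⊥ ⊗ p0⊥))
  [⅋]  ⊢ (p1⊥ ⅋ p1)
    [Ax]  ⊢ p1, p1⊥
  [⊗]  ⊢ p0, p0, (p0⊥ ⊗ p0⊥)
    [Ax]  ⊢ p0, p0⊥
    [Ax]  ⊢ p0, p0⊥

Result: YES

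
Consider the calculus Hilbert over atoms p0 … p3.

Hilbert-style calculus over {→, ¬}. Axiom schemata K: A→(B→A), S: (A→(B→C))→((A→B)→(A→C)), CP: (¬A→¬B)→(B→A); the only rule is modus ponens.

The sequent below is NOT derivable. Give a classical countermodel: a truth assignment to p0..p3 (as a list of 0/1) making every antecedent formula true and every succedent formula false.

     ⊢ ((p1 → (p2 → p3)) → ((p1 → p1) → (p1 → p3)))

Enumerate valuations to refute Γ ⊢ Δ:
  v=0000: Γ:[] Δ:[((p1 → (p2 → p3)) → ((p1 → p1) → (p1 → p3)))=T] refutes=False
  v=0001: Γ:[] Δ:[((p1 → (p2 → p3)) → ((p1 → p1) → (p1 → p3)))=T] refutes=False
  v=0010: Γ:[] Δ:[((p1 → (p2 → p3)) → ((p1 → p1) → (p1 → p3)))=T] refutes=False
  v=0011: Γ:[] Δ:[((p1 → (p2 → p3)) → ((p1 → p1) → (p1 → p3)))=T] refutes=False
  v=0100: Γ:[] Δ:[((p1 → (p2 → p3)) → ((p1 → p1) → (p1 → p3)))=F] refutes=True  ← countermodel

Result: [0, 1, 0, 0]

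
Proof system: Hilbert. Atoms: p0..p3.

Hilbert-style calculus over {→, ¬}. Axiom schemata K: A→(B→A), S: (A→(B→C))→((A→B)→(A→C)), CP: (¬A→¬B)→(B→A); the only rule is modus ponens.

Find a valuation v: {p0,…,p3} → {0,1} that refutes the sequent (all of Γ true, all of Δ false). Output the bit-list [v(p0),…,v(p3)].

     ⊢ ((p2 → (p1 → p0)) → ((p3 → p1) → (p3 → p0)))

Truth-table refutation:
  v=0000: Γ:[] Δ:[((p2 → (p1 → p0)) → ((p3 → p1) → (p3 → p0)))=T] refutes=False
  v=0001: Γ:[] Δ:[((p2 → (p1 → p0)) → ((p3 → p1) → (p3 → p0)))=T] refutes=False
  v=0010: Γ:[] Δ:[((p2 → (p1 → p0)) → ((p3 → p1) → (p3 → p0)))=T] refutes=False
  v=0011: Γ:[] Δ:[((p2 → (p1 → p0)) → ((p3 → p1) → (p3 → p0)))=T] refutes=False
  v=0100: Γ:[] Δ:[((p2 → (p1 → p0)) → ((p3 → p1) → (p3 → p0)))=T] refutes=False
  v=0101: Γ:[] Δ:[((p2 → (p1 → p0)) → ((p3 → p1) → (p3 → p0)))=F] refutes=True  ← countermodel

Result: [0, 1, 0, 1]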